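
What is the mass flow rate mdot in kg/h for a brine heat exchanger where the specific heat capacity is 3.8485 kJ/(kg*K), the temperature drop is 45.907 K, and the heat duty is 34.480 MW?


mdot = Q * 1000 / (cp * dT)
mdot = 34.480 * 1000 / (3.8485 * 45.907)
mdot = 195.1627 kg/s
Convert: 195.1627 kg/s * 3600.0 = 7.0259e+05 kg/h
mdot = 7.0259e+05 kg/h


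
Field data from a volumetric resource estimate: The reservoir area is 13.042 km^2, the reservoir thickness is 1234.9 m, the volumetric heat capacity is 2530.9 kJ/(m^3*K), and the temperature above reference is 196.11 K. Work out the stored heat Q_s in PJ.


Step 1: Vr = A*1e6*hr = 13.042*1e6*1234.9 = 1.610557e+10 m^3
Step 2: Q_s = Vr*rhoc*dT/1e12 = 1.610557e+10*2530.9*196.11/1e12 = 7993.8 PJ
Q_s = 7993.8 PJ


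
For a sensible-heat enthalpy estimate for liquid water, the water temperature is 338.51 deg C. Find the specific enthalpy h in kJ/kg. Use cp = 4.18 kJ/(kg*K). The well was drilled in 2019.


h = cp * T
h = 4.18 * 338.51
h = 1415.0 kJ/kg


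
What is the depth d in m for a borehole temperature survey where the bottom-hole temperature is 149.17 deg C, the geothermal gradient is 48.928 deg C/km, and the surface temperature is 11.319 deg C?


d = (T_d - T_surf) / grad * 1000
d = (149.17 - 11.319) / 48.928 * 1000
d = 2817.4 m


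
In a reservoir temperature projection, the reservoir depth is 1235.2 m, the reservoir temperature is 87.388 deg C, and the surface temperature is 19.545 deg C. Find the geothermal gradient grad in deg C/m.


grad = (T_res - T_surf) / d * 1000
grad = (87.388 - 19.545) / 1235.2 * 1000
grad = 54.92471 deg C/km
Convert: 54.92471 deg C/km * 0.001 = 0.054925 deg C/m
grad = 0.054925 deg C/m


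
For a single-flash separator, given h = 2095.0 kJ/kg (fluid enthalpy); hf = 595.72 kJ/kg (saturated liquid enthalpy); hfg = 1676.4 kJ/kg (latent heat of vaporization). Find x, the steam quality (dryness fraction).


x = (h - hf) / hfg
x = (2095.0 - 595.72) / 1676.4
x = 0.89435


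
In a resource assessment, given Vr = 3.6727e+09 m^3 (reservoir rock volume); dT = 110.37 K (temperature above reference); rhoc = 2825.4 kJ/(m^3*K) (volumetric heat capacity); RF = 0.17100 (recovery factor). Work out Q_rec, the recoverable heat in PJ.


Step 1: Q_s = Vr*rhoc*dT/1e12 = 3.6727e+09*2825.4*110.37/1e12 = 1145.293 PJ
Step 2: Q_rec = Q_s * RF = 1145.293 * 0.171 = 195.85 PJ
Q_rec = 195.85 PJ


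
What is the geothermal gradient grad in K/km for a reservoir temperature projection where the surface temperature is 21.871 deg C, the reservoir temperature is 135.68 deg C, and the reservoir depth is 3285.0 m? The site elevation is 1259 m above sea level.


grad = (T_res - T_surf) / d * 1000
grad = (135.68 - 21.871) / 3285.0 * 1000
grad = 34.64505 deg C/km
Convert: 34.64505 deg C/km * 1.0 = 34.645 K/km
grad = 34.645 K/km


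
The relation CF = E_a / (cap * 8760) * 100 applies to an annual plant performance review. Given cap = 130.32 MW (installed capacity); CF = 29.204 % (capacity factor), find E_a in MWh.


E_a = CF / 100 * cap * 8760
E_a = 29.204 / 100 * 130.32 * 8760
E_a = 3.3339e+05 MWh


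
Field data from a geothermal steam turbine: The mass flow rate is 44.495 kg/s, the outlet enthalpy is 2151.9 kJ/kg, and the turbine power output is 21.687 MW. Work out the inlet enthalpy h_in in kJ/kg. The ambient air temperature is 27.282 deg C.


h_in = h_out + P * 1000 / mdot
h_in = 2151.9 + 21.687 * 1000 / 44.495
h_in = 2639.3 kJ/kg


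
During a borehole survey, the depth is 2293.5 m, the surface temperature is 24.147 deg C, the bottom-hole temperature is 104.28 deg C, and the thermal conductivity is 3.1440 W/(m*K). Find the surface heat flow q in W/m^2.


Step 1: grad = (T_d - T_surf)/d * 1000 = (104.28 - 24.147)/2293.5 * 1000 = 34.93918 deg C/km
Step 2: q = k * grad / 1000 = 3.144 * 34.93918 / 1000 = 0.10985 W/m^2
q = 0.10985 W/m^2


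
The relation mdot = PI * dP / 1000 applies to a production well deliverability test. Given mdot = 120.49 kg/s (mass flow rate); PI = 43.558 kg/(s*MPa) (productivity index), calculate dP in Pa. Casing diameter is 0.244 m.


dP = mdot * 1000 / PI
dP = 120.49 * 1000 / 43.558
dP = 2766.197 kPa
Convert: 2766.197 kPa * 1000.0 = 2.7662e+06 Pa
dP = 2.7662e+06 Pa


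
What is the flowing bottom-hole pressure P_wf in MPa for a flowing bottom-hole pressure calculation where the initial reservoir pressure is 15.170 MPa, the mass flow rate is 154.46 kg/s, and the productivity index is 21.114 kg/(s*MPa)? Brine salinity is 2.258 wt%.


P_wf = P_i - mdot / PI
P_wf = 15.170 - 154.46 / 21.114
P_wf = 7.8545 MPa


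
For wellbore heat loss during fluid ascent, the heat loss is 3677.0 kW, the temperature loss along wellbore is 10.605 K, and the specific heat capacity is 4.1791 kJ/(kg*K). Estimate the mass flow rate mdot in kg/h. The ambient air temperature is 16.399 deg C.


mdot = Q_loss / (cp * dT)
mdot = 3677.0 / (4.1791 * 10.605)
mdot = 82.96601 kg/s
Convert: 82.96601 kg/s * 3600.0 = 2.9868e+05 kg/h
mdot = 2.9868e+05 kg/h


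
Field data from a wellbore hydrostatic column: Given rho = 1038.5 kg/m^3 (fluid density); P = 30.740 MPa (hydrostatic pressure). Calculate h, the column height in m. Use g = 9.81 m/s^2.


h = P * 1e6 / (g * rho)
h = 30.740 * 1e6 / (9.81 * 1038.5)
h = 3017.4 m


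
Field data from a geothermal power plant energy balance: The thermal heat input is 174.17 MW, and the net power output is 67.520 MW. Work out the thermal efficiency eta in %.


eta = W_net / Q_in * 100
eta = 67.520 / 174.17 * 100
eta = 38.767 %


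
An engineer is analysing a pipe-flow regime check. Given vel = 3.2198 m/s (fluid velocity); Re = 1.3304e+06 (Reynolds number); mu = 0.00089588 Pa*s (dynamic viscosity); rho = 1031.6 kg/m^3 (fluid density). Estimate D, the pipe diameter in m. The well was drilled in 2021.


D = Re * mu / (rho * vel)
D = 1.3304e+06 * 0.00089588 / (1031.6 * 3.2198)
D = 0.35883 m


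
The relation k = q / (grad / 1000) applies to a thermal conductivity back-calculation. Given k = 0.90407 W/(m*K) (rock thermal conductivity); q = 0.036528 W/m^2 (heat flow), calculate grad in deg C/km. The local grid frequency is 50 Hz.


grad = q / k * 1000
grad = 0.036528 / 0.90407 * 1000
grad = 40.404 deg C/km


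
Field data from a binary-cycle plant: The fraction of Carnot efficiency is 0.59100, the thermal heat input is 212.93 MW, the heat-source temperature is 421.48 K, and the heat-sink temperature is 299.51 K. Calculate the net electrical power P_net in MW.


Step 1: eta = (1 - Tc/Th)*f = (1 - 299.51/421.48)*0.591 = 0.1710265
Step 2: P_net = eta * Q_in = 0.1710265 * 212.93 = 36.417 MW
P_net = 36.417 MW


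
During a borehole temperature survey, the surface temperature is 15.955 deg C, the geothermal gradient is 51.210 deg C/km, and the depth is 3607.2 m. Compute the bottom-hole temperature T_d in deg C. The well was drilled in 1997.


T_d = T_surf + grad * d / 1000
T_d = 15.955 + 51.210 * 3607.2 / 1000
T_d = 200.68 deg C


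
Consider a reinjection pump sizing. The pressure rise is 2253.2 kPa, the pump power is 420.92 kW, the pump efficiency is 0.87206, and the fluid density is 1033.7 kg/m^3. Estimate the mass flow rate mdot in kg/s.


mdot = P_pump * rho * eta / dP
mdot = 420.92 * 1033.7 * 0.87206 / 2253.2
mdot = 168.40 kg/s


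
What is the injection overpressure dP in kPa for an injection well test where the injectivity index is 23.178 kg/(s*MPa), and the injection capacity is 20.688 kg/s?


dP = mdot * 1000 / II
dP = 20.688 * 1000 / 23.178
dP = 892.57 kPa


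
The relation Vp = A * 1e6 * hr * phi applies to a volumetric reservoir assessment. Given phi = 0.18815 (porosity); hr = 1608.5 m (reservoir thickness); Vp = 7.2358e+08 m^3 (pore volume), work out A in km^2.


A = Vp / (1e6 * hr * phi)
A = 7.2358e+08 / (1e6 * 1608.5 * 0.18815)
A = 2.3909 km^2


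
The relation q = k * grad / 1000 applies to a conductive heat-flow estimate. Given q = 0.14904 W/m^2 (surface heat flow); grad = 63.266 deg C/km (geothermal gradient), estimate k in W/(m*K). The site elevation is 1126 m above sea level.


k = q * 1000 / grad
k = 0.14904 * 1000 / 63.266
k = 2.3558 W/(m*K)


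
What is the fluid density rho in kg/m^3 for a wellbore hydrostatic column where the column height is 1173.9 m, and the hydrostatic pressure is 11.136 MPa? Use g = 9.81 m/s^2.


rho = P * 1e6 / (g * h)
rho = 11.136 * 1e6 / (9.81 * 1173.9)
rho = 967.01 kg/m^3


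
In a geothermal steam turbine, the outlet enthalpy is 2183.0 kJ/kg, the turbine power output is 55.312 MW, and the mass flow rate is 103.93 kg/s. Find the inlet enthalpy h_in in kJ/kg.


h_in = h_out + P * 1000 / mdot
h_in = 2183.0 + 55.312 * 1000 / 103.93
h_in = 2715.2 kJ/kg


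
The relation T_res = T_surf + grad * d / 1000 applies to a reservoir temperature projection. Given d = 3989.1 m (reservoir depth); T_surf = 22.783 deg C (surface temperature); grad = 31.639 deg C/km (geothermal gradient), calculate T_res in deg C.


T_res = T_surf + grad * d / 1000
T_res = 22.783 + 31.639 * 3989.1 / 1000
T_res = 148.99 deg C


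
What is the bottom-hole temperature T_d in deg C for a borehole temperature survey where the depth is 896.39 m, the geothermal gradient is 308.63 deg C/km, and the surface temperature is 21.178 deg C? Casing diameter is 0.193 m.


T_d = T_surf + grad * d / 1000
T_d = 21.178 + 308.63 * 896.39 / 1000
T_d = 297.83 deg C


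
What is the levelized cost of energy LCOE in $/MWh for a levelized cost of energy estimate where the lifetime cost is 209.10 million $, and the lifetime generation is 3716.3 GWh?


LCOE = C_tot / E_tot * 100
LCOE = 209.10 / 3716.3 * 100
LCOE = 5.626564 cents/kWh
Convert: 5.626564 cents/kWh * 10.0 = 56.266 $/MWh
LCOE = 56.266 $/MWh


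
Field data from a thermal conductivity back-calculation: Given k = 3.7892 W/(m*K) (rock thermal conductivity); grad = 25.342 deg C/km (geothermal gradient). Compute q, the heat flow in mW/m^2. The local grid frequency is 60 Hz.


q = k * grad / 1000
q = 3.7892 * 25.342 / 1000
q = 0.09602591 W/m^2
Convert: 0.09602591 W/m^2 * 1000.0 = 96.026 mW/m^2
q = 96.026 mW/m^2


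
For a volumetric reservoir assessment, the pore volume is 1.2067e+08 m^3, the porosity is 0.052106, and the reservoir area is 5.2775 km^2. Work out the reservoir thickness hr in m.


hr = Vp / (A * 1e6 * phi)
hr = 1.2067e+08 / (5.2775 * 1e6 * 0.052106)
hr = 438.82 m


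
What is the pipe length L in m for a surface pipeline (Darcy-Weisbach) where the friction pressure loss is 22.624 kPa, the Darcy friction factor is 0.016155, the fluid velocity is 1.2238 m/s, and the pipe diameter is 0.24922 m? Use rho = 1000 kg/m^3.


L = dP*1000*D / (f*rho*vel^2/2)
L = 22.624*1000*0.24922 / (0.016155*1000*1.2238^2/2)
L = 466.07 m


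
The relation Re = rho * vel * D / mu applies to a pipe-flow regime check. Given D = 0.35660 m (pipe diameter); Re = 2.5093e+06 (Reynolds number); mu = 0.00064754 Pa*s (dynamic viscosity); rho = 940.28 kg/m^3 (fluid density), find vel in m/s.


vel = Re * mu / (rho * D)
vel = 2.5093e+06 * 0.00064754 / (940.28 * 0.35660)
vel = 4.8460 m/s


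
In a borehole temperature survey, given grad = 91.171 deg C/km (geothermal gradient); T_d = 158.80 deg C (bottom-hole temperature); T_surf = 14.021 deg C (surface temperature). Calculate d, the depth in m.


d = (T_d - T_surf) / grad * 1000
d = (158.80 - 14.021) / 91.171 * 1000
d = 1588.0 m


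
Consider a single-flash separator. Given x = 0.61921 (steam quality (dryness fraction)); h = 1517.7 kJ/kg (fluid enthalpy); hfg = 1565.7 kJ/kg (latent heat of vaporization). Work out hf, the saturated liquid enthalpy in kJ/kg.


hf = h - x * hfg
hf = 1517.7 - 0.61921 * 1565.7
hf = 548.20 kJ/kg


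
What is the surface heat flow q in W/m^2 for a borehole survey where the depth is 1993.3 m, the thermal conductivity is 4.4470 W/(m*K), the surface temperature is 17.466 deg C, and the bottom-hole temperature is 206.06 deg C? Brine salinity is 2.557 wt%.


Step 1: grad = (T_d - T_surf)/d * 1000 = (206.06 - 17.466)/1993.3 * 1000 = 94.61396 deg C/km
Step 2: q = k * grad / 1000 = 4.447 * 94.61396 / 1000 = 0.42075 W/m^2
q = 0.42075 W/m^2


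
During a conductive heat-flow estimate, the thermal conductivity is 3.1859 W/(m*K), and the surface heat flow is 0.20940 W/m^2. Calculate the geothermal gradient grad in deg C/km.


grad = q * 1000 / k
grad = 0.20940 * 1000 / 3.1859
grad = 65.727 deg C/km


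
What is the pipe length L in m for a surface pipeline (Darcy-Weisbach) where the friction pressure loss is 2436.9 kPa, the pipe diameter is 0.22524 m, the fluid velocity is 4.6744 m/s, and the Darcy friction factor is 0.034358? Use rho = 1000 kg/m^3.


L = dP*1000*D / (f*rho*vel^2/2)
L = 2436.9*1000*0.22524 / (0.034358*1000*4.6744^2/2)
L = 1462.3 m


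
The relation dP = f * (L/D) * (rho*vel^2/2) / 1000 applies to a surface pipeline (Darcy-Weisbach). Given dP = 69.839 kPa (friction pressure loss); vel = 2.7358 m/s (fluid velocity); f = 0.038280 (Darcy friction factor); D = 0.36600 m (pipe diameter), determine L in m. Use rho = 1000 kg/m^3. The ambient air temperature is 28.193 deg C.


L = dP*1000*D / (f*rho*vel^2/2)
L = 69.839*1000*0.36600 / (0.038280*1000*2.7358^2/2)
L = 178.43 m


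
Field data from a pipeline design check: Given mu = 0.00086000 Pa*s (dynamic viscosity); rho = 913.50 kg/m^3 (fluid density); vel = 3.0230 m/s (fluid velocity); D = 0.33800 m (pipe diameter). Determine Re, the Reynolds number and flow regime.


Step 1: Re = rho*vel*D/mu = 913.5*3.023*0.338/0.00086 = 1.0853e+06
Step 2: Re = 1.0853e+06 > 4000, so flow is turbulent.
Re = 1.0853e+06 (turbulent)


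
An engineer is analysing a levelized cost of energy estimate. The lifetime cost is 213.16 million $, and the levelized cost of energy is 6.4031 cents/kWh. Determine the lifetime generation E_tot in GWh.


E_tot = C_tot / LCOE * 100
E_tot = 213.16 / 6.4031 * 100
E_tot = 3329.0 GWh


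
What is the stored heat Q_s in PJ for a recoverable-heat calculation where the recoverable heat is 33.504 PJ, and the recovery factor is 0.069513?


Q_s = Q_rec / RF
Q_s = 33.504 / 0.069513
Q_s = 481.98 PJ


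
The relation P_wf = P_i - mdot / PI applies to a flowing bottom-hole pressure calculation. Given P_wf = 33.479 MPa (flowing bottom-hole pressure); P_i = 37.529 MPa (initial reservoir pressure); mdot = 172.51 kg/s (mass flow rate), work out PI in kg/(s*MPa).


PI = mdot / (P_i - P_wf)
PI = 172.51 / (37.529 - 33.479)
PI = 42.595 kg/(s*MPa)


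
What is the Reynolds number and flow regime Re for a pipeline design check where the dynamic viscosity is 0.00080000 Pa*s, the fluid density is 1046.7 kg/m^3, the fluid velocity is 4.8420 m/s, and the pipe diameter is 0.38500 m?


Step 1: Re = rho*vel*D/mu = 1046.7*4.842*0.385/0.0008 = 2.4390e+06
Step 2: Re = 2.4390e+06 > 4000, so flow is turbulent.
Re = 2.4390e+06 (turbulent)


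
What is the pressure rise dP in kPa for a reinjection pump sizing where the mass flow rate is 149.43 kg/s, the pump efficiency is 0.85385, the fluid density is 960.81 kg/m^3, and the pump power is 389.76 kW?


dP = P_pump * rho * eta / mdot
dP = 389.76 * 960.81 * 0.85385 / 149.43
dP = 2139.8 kPa


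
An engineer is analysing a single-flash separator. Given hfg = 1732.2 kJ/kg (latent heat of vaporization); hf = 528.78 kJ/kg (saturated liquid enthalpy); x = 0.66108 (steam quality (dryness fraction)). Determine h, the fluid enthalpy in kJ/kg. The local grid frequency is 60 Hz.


h = hf + x * hfg
h = 528.78 + 0.66108 * 1732.2
h = 1673.9 kJ/kg


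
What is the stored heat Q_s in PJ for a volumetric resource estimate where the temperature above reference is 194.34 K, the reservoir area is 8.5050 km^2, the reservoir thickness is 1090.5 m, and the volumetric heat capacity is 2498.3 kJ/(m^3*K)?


Step 1: Vr = A*1e6*hr = 8.505*1e6*1090.5 = 9.274702e+09 m^3
Step 2: Q_s = Vr*rhoc*dT/1e12 = 9.274702e+09*2498.3*194.34/1e12 = 4503.0 PJ
Q_s = 4503.0 PJ


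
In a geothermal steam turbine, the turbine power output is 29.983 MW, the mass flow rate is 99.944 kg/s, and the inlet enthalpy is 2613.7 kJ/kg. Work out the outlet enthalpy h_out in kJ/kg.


h_out = h_in - P * 1000 / mdot
h_out = 2613.7 - 29.983 * 1000 / 99.944
h_out = 2313.7 kJ/kg


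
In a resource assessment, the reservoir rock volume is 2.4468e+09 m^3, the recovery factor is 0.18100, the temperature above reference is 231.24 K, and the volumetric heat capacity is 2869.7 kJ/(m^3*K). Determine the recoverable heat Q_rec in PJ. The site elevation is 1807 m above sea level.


Step 1: Q_s = Vr*rhoc*dT/1e12 = 2.4468e+09*2869.7*231.24/1e12 = 1623.671 PJ
Step 2: Q_rec = Q_s * RF = 1623.671 * 0.181 = 293.88 PJ
Q_rec = 293.88 PJ


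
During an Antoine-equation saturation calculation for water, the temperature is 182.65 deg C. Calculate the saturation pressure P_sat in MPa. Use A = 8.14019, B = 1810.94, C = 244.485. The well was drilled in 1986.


P_sat = 10^(A - B/(C + T)) / 760 * 0.101325
P_sat = 10^(8.14019 - 1810.94/(244.485 + 182.65)) / 760 * 0.101325
P_sat = 1.0601 MPa


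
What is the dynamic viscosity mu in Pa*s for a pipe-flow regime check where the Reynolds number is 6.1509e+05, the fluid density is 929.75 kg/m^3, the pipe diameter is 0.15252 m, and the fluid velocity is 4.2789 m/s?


mu = rho * vel * D / Re
mu = 929.75 * 4.2789 * 0.15252 / 6.1509e+05
mu = 0.00098648 Pa*s


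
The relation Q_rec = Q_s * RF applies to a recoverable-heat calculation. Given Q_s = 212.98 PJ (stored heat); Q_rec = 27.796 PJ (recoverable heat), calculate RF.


RF = Q_rec / Q_s
RF = 27.796 / 212.98
RF = 0.13051


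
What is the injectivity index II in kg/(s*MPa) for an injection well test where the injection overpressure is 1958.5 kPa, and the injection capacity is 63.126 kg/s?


II = mdot * 1000 / dP
II = 63.126 * 1000 / 1958.5
II = 32.232 kg/(s*MPa)


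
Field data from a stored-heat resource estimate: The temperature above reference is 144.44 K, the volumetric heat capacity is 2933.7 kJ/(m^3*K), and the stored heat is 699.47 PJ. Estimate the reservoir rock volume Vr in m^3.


Vr = Q_s * 1e12 / (rhoc * dT)
Vr = 699.47 * 1e12 / (2933.7 * 144.44)
Vr = 1.6507e+09 m^3


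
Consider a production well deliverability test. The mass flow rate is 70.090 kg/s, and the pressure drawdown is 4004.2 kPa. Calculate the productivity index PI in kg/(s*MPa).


PI = mdot * 1000 / dP
PI = 70.090 * 1000 / 4004.2
PI = 17.504 kg/(s*MPa)


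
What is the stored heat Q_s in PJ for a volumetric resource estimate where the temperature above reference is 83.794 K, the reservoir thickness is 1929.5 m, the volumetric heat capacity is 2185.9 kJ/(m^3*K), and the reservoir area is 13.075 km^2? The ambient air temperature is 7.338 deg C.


Step 1: Vr = A*1e6*hr = 13.075*1e6*1929.5 = 2.522821e+10 m^3
Step 2: Q_s = Vr*rhoc*dT/1e12 = 2.522821e+10*2185.9*83.794/1e12 = 4620.9 PJ
Q_s = 4620.9 PJ


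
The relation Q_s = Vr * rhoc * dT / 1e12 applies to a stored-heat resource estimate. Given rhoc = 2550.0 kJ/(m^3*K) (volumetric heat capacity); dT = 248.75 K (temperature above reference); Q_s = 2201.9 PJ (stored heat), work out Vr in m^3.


Vr = Q_s * 1e12 / (rhoc * dT)
Vr = 2201.9 * 1e12 / (2550.0 * 248.75)
Vr = 3.4713e+09 m^3


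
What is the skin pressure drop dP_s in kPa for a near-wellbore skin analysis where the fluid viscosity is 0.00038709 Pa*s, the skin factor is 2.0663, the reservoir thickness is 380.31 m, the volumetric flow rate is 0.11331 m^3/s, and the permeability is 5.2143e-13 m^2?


dP_s = S * q * mu / (2*pi*k*hr) / 1000
dP_s = 2.0663 * 0.11331 * 0.00038709 / (2*pi*5.2143e-13*380.31) / 1000
dP_s = 72.738 kPa


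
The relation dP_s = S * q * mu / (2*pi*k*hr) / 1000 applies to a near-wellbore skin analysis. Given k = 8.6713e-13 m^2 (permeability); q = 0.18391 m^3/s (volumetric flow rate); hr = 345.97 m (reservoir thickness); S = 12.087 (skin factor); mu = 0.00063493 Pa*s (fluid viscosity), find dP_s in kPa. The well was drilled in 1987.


dP_s = S * q * mu / (2*pi*k*hr) / 1000
dP_s = 12.087 * 0.18391 * 0.00063493 / (2*pi*8.6713e-13*345.97) / 1000
dP_s = 748.77 kPa


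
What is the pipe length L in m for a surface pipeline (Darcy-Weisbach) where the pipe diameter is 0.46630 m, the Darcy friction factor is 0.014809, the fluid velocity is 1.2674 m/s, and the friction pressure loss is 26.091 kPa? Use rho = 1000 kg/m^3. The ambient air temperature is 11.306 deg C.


L = dP*1000*D / (f*rho*vel^2/2)
L = 26.091*1000*0.46630 / (0.014809*1000*1.2674^2/2)
L = 1022.9 m


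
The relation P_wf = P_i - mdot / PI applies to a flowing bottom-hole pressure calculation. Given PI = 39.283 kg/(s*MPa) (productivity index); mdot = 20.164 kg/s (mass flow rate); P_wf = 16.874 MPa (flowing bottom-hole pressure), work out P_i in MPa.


P_i = P_wf + mdot / PI
P_i = 16.874 + 20.164 / 39.283
P_i = 17.387 MPa


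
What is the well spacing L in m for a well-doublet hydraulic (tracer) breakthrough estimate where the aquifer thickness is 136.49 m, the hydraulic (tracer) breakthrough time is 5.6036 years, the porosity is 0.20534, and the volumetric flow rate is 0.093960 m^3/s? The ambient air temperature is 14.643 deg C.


L = sqrt(t_bt*365.25*86400*3*Qv / (pi*hr*phi))
L = sqrt(5.6036*365.25*86400*3*0.093960 / (pi*136.49*0.20534))
L = 752.41 m


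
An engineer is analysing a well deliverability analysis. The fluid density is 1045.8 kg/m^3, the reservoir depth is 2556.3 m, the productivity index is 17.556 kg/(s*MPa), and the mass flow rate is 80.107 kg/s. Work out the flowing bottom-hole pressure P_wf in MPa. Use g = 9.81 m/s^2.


Step 1: P_i = rho*g*h/1e6 = 1045.8*9.81*2556.3/1e6 = 26.22584 MPa
Step 2: P_wf = P_i - mdot/PI = 26.22584 - 80.107/17.556 = 21.663 MPa
P_wf = 21.663 MPa


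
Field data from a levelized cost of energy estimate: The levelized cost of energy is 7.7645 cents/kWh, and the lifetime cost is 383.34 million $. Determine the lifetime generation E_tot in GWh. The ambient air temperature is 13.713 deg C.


E_tot = C_tot / LCOE * 100
E_tot = 383.34 / 7.7645 * 100
E_tot = 4937.1 GWh


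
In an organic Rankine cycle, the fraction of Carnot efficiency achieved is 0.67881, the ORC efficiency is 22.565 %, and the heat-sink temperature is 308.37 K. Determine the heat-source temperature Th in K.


Th = Tc / (1 - (eta_orc/100)/f)
Th = 308.37 / (1 - (22.565/100)/0.67881)
Th = 461.92 K


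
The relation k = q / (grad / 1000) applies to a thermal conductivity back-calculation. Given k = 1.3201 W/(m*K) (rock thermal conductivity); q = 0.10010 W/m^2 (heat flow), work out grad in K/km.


grad = q / k * 1000
grad = 0.10010 / 1.3201 * 1000
grad = 75.82759 deg C/km
Convert: 75.82759 deg C/km * 1.0 = 75.828 K/km
grad = 75.828 K/km


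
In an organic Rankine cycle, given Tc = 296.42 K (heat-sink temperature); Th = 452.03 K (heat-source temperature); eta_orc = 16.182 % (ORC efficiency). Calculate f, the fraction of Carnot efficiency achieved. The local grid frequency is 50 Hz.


f = (eta_orc/100) / (1 - Tc/Th)
f = (16.182/100) / (1 - 296.42/452.03)
f = 0.47007


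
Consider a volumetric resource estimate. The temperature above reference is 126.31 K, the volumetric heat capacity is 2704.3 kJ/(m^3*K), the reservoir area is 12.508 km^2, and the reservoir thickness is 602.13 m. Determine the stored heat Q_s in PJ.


Step 1: Vr = A*1e6*hr = 12.508*1e6*602.13 = 7.531442e+09 m^3
Step 2: Q_s = Vr*rhoc*dT/1e12 = 7.531442e+09*2704.3*126.31/1e12 = 2572.6 PJ
Q_s = 2572.6 PJ


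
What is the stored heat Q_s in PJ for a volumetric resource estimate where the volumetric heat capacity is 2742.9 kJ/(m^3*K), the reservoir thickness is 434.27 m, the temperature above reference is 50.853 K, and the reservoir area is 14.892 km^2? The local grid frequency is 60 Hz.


Step 1: Vr = A*1e6*hr = 14.892*1e6*434.27 = 6.467149e+09 m^3
Step 2: Q_s = Vr*rhoc*dT/1e12 = 6.467149e+09*2742.9*50.853/1e12 = 902.07 PJ
Q_s = 902.07 PJ


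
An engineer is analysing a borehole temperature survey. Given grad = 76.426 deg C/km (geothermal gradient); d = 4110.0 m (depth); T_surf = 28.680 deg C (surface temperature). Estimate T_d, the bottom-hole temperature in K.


T_d = T_surf + grad * d / 1000
T_d = 28.680 + 76.426 * 4110.0 / 1000
T_d = 342.7909 deg C
Convert to K: 342.7909 + 273.15 = 615.94 K
T_d = 615.94 K


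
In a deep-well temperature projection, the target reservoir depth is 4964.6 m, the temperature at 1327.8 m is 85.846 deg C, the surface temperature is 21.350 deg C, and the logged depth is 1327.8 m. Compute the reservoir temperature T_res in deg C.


Step 1: grad = (T_d1 - T_surf)/d1 * 1000 = (85.846 - 21.35)/1327.8 * 1000 = 48.57358 deg C/km
Step 2: T_res = T_surf + grad*d2/1000 = 21.35 + 48.57358*4964.6/1000 = 262.50 deg C
T_res = 262.50 deg C


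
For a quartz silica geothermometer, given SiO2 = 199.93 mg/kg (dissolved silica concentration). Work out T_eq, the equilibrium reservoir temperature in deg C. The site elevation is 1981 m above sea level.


T_eq = 1309 / (5.19 - log10(SiO2)) - 273.15
T_eq = 1309 / (5.19 - log10(199.93)) - 273.15
T_eq = 179.93 deg C


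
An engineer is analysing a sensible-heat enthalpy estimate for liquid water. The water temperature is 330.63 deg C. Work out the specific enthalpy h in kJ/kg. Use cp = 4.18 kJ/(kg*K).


h = cp * T
h = 4.18 * 330.63
h = 1382.0 kJ/kg


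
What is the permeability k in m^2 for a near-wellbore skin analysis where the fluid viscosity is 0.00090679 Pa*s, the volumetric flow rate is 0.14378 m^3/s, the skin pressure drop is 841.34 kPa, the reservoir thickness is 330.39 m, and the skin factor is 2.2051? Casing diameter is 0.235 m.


k = S*q*mu / (2*pi*dP_s*1000*hr)
k = 2.2051*0.14378*0.00090679 / (2*pi*841.34*1000*330.39)
k = 1.6461e-13 m^2


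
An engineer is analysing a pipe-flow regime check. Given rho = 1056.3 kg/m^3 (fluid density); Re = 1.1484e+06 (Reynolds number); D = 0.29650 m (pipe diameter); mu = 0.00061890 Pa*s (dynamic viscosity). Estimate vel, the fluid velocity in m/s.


vel = Re * mu / (rho * D)
vel = 1.1484e+06 * 0.00061890 / (1056.3 * 0.29650)
vel = 2.2694 m/s


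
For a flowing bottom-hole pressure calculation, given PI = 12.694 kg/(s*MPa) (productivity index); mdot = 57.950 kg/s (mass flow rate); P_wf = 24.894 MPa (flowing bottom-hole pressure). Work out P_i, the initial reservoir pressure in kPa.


P_i = P_wf + mdot / PI
P_i = 24.894 + 57.950 / 12.694
P_i = 29.45915 MPa
Convert: 29.45915 MPa * 1000.0 = 29459 kPa
P_i = 29459 kPa


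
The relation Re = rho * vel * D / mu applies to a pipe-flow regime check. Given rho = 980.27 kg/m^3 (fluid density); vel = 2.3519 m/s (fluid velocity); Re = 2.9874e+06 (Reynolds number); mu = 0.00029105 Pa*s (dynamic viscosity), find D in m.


D = Re * mu / (rho * vel)
D = 2.9874e+06 * 0.00029105 / (980.27 * 2.3519)
D = 0.37713 m


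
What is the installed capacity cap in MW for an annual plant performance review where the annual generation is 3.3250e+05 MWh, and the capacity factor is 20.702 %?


cap = E_a / (CF/100 * 8760)
cap = 3.3250e+05 / (20.702/100 * 8760)
cap = 183.35 MW


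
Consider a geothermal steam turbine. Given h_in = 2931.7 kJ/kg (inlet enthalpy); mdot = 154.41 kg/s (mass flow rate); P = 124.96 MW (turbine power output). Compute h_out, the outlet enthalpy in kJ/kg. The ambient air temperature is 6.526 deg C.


h_out = h_in - P * 1000 / mdot
h_out = 2931.7 - 124.96 * 1000 / 154.41
h_out = 2122.4 kJ/kg


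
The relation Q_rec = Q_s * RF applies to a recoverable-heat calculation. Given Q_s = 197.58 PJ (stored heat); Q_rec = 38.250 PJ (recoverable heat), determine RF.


RF = Q_rec / Q_s
RF = 38.250 / 197.58
RF = 0.19359


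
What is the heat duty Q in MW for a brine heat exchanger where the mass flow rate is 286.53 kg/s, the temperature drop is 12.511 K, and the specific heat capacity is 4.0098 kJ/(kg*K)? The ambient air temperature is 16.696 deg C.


Q = mdot * cp * dT / 1000
Q = 286.53 * 4.0098 * 12.511 / 1000
Q = 14.374 MW


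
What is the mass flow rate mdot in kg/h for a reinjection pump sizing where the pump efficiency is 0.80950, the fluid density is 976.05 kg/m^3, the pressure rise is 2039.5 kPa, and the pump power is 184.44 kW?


mdot = P_pump * rho * eta / dP
mdot = 184.44 * 976.05 * 0.80950 / 2039.5
mdot = 71.45298 kg/s
Convert: 71.45298 kg/s * 3600.0 = 2.5723e+05 kg/h
mdot = 2.5723e+05 kg/h


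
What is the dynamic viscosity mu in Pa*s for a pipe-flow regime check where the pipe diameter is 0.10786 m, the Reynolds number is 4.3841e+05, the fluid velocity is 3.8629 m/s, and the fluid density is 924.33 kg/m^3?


mu = rho * vel * D / Re
mu = 924.33 * 3.8629 * 0.10786 / 4.3841e+05
mu = 0.00087846 Pa*s


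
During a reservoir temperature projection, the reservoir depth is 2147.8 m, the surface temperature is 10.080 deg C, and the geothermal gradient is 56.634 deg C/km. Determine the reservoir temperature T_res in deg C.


T_res = T_surf + grad * d / 1000
T_res = 10.080 + 56.634 * 2147.8 / 1000
T_res = 131.72 deg C


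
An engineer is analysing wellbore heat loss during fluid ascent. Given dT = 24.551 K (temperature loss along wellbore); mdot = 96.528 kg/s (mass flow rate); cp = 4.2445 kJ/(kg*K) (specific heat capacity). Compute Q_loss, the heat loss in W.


Q_loss = mdot * cp * dT
Q_loss = 96.528 * 4.2445 * 24.551
Q_loss = 10058.87 kW
Convert: 10058.87 kW * 1000.0 = 1.0059e+07 W
Q_loss = 1.0059e+07 W


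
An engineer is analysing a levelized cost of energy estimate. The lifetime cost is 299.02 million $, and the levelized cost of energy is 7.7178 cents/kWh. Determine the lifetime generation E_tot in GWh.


E_tot = C_tot / LCOE * 100
E_tot = 299.02 / 7.7178 * 100
E_tot = 3874.4 GWh


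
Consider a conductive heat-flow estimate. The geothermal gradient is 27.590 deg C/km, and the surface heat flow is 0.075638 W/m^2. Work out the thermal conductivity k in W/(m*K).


k = q * 1000 / grad
k = 0.075638 * 1000 / 27.590
k = 2.7415 W/(m*K)


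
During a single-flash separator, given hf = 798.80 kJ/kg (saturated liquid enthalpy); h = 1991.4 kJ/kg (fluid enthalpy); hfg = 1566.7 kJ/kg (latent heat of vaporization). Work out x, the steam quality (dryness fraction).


x = (h - hf) / hfg
x = (1991.4 - 798.80) / 1566.7
x = 0.76122


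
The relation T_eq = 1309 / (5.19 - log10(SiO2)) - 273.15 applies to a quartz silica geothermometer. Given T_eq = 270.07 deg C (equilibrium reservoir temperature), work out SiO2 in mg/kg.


SiO2 = 10^(5.19 - 1309/(T_eq + 273.15))
SiO2 = 10^(5.19 - 1309/(270.07 + 273.15))
SiO2 = 602.97 mg/kg


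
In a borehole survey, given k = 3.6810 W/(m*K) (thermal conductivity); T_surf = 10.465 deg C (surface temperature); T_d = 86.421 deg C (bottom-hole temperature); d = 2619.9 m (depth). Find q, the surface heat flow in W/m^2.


Step 1: grad = (T_d - T_surf)/d * 1000 = (86.421 - 10.465)/2619.9 * 1000 = 28.99195 deg C/km
Step 2: q = k * grad / 1000 = 3.681 * 28.99195 / 1000 = 0.10672 W/m^2
q = 0.10672 W/m^2


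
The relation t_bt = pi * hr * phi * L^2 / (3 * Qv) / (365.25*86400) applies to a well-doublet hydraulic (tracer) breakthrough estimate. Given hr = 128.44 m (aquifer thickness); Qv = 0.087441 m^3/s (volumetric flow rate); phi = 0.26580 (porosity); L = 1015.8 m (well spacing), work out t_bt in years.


t_bt = pi * hr * phi * L^2 / (3 * Qv) / (365.25*86400)
t_bt = pi * 128.44 * 0.26580 * 1015.8^2 / (3 * 0.087441) / (365.25*86400)
t_bt = 13.368 years


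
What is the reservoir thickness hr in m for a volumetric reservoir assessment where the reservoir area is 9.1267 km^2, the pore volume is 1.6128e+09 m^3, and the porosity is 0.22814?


hr = Vp / (A * 1e6 * phi)
hr = 1.6128e+09 / (9.1267 * 1e6 * 0.22814)
hr = 774.58 m


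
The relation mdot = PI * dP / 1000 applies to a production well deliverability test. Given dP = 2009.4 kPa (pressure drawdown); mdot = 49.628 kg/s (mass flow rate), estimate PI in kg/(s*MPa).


PI = mdot * 1000 / dP
PI = 49.628 * 1000 / 2009.4
PI = 24.698 kg/(s*MPa)


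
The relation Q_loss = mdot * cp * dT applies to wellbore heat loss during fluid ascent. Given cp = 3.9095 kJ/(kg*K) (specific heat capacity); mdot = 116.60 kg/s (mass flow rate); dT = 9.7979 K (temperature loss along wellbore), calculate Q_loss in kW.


Q_loss = mdot * cp * dT
Q_loss = 116.60 * 3.9095 * 9.7979
Q_loss = 4466.4 kW


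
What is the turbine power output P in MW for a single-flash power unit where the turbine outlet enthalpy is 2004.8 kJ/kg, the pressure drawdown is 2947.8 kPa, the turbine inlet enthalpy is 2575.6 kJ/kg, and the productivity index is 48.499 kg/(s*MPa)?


Step 1: mdot = PI * dP / 1000 = 48.499 * 2947.8 / 1000 = 142.9654 kg/s
Step 2: P = mdot*(h_in - h_out)/1000 = 142.9654*(2575.6 - 2004.8)/1000 = 81.605 MW
P = 81.605 MW


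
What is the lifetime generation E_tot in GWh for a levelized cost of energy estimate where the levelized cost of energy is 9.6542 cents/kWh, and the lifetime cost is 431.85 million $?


E_tot = C_tot / LCOE * 100
E_tot = 431.85 / 9.6542 * 100
E_tot = 4473.2 GWh


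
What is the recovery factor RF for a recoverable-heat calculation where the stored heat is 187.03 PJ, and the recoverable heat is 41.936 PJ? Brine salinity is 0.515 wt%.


RF = Q_rec / Q_s
RF = 41.936 / 187.03
RF = 0.22422


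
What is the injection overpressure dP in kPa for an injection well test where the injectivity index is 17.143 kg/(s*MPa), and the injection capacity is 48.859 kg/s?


dP = mdot * 1000 / II
dP = 48.859 * 1000 / 17.143
dP = 2850.1 kPa


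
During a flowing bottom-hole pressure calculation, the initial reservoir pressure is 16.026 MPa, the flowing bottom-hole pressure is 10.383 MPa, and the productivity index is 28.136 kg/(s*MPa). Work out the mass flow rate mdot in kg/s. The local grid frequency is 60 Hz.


mdot = (P_i - P_wf) * PI
mdot = (16.026 - 10.383) * 28.136
mdot = 158.77 kg/s


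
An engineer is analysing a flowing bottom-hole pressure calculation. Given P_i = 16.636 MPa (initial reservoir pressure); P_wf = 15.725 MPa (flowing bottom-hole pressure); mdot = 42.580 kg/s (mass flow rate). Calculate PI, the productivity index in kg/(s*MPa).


PI = mdot / (P_i - P_wf)
PI = 42.580 / (16.636 - 15.725)
PI = 46.740 kg/(s*MPa)


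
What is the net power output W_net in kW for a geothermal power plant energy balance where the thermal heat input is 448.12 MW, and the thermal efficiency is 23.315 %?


W_net = eta / 100 * Q_in
W_net = 23.315 / 100 * 448.12
W_net = 104.4792 MW
Convert: 104.4792 MW * 1000.0 = 1.0448e+05 kW
W_net = 1.0448e+05 kW


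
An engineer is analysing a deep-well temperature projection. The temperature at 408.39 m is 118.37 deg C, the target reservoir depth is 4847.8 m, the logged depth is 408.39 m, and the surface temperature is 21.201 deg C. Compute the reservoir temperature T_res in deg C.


Step 1: grad = (T_d1 - T_surf)/d1 * 1000 = (118.37 - 21.201)/408.39 * 1000 = 237.9319 deg C/km
Step 2: T_res = T_surf + grad*d2/1000 = 21.201 + 237.9319*4847.8/1000 = 1174.6 deg C
T_res = 1174.6 deg C


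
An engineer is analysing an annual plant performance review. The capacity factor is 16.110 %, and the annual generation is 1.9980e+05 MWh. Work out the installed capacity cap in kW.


cap = E_a / (CF/100 * 8760)
cap = 1.9980e+05 / (16.110/100 * 8760)
cap = 141.5780 MW
Convert: 141.5780 MW * 1000.0 = 1.4158e+05 kW
cap = 1.4158e+05 kW


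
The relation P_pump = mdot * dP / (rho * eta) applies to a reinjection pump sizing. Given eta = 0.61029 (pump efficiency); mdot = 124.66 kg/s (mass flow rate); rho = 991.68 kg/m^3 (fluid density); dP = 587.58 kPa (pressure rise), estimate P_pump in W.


P_pump = mdot * dP / (rho * eta)
P_pump = 124.66 * 587.58 / (991.68 * 0.61029)
P_pump = 121.0281 kW
Convert: 121.0281 kW * 1000.0 = 1.2103e+05 W
P_pump = 1.2103e+05 W


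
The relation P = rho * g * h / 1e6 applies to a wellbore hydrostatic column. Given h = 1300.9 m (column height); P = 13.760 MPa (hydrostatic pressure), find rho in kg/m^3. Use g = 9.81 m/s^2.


rho = P * 1e6 / (g * h)
rho = 13.760 * 1e6 / (9.81 * 1300.9)
rho = 1078.2 kg/m^3


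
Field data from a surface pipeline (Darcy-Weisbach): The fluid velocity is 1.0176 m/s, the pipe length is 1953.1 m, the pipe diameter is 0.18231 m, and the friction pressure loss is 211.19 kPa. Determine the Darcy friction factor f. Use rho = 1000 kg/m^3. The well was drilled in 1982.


f = dP*1000 / ((L/D)*(rho*vel^2/2))
f = 211.19*1000 / ((1953.1/0.18231)*(1000*1.0176^2/2))
f = 0.038075


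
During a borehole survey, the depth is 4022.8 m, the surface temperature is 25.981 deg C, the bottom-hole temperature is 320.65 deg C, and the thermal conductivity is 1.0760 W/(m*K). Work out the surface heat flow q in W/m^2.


Step 1: grad = (T_d - T_surf)/d * 1000 = (320.65 - 25.981)/4022.8 * 1000 = 73.24973 deg C/km
Step 2: q = k * grad / 1000 = 1.076 * 73.24973 / 1000 = 0.078817 W/m^2
q = 0.078817 W/m^2


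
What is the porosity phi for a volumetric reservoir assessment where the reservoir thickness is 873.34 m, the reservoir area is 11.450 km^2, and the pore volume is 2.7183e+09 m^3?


phi = Vp / (A * 1e6 * hr)
phi = 2.7183e+09 / (11.450 * 1e6 * 873.34)
phi = 0.27184


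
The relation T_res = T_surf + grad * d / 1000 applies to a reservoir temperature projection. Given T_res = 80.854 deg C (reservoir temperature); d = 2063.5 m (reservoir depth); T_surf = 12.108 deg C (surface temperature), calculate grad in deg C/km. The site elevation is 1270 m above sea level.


grad = (T_res - T_surf) / d * 1000
grad = (80.854 - 12.108) / 2063.5 * 1000
grad = 33.315 deg C/km


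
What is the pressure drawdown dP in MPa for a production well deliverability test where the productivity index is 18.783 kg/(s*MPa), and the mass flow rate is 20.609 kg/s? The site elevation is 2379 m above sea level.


dP = mdot * 1000 / PI
dP = 20.609 * 1000 / 18.783
dP = 1097.216 kPa
Convert: 1097.216 kPa * 0.001 = 1.0972 MPa
dP = 1.0972 MPa


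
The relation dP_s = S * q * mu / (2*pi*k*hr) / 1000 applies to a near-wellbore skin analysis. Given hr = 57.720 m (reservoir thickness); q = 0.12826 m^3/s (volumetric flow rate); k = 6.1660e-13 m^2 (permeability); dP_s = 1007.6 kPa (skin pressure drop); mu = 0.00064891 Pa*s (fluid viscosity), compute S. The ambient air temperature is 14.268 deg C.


S = dP_s * 1000 * 2*pi*k*hr / (q*mu)
S = 1007.6 * 1000 * 2*pi*6.1660e-13*57.720 / (0.12826*0.00064891)
S = 2.7072


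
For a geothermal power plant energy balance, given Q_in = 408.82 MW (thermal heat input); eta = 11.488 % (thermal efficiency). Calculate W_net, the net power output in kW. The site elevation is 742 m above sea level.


W_net = eta / 100 * Q_in
W_net = 11.488 / 100 * 408.82
W_net = 46.96524 MW
Convert: 46.96524 MW * 1000.0 = 46965 kW
W_net = 46965 kW


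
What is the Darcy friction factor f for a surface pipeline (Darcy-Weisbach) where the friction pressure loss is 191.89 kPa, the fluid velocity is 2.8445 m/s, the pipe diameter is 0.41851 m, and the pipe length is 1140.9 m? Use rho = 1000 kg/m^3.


f = dP*1000 / ((L/D)*(rho*vel^2/2))
f = 191.89*1000 / ((1140.9/0.41851)*(1000*2.8445^2/2))
f = 0.017399


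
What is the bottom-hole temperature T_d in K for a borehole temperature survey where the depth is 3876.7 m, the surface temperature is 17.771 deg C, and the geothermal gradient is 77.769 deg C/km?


T_d = T_surf + grad * d / 1000
T_d = 17.771 + 77.769 * 3876.7 / 1000
T_d = 319.2581 deg C
Convert to K: 319.2581 + 273.15 = 592.41 K
T_d = 592.41 K


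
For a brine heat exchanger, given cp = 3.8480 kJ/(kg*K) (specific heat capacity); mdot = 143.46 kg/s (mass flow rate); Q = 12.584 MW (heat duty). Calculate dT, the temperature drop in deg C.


dT = Q * 1000 / (mdot * cp)
dT = 12.584 * 1000 / (143.46 * 3.8480)
dT = 22.79569 K
Convert (temperature difference, 1 K = 1 deg C): 22.79569 K = 22.79569 deg C
dT = 22.796 deg C


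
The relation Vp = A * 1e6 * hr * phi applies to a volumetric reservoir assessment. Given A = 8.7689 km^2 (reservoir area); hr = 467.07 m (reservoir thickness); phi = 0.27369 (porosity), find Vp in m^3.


Vp = A * 1e6 * hr * phi
Vp = 8.7689 * 1e6 * 467.07 * 0.27369
Vp = 1.1209e+09 m^3
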